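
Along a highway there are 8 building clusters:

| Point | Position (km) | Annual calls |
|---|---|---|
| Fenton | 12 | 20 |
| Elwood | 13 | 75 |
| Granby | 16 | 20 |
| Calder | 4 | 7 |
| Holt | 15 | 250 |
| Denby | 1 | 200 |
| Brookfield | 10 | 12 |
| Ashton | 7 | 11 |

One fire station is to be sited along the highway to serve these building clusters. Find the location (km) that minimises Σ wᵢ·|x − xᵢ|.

x = 13

For a sum of weighted absolute distances on a line, the optimum is the weighted median (not the mean). Total weight W = 595; half-weight = 297.5.
Sort by position and accumulate weight:
  km 1 (Denby, w=200) → cum 200
  km 4 (Calder, w=7) → cum 207
  km 7 (Ashton, w=11) → cum 218
  km 10 (Brookfield, w=12) → cum 230
  km 12 (Fenton, w=20) → cum 250
  km 13 (Elwood, w=75) → cum 325  ≥ 297.5 → median here
  km 15 (Holt, w=250) → cum 575
  km 16 (Granby, w=20) → cum 595
Optimal location: km 13.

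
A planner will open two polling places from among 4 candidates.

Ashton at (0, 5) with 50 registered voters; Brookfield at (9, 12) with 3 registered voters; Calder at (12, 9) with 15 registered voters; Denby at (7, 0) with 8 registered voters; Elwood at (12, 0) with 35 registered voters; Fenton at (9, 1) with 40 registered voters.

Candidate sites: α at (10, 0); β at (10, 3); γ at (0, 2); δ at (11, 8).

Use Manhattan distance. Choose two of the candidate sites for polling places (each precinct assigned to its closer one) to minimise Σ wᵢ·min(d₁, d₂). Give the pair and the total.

Evaluate every pair (each demand assigned to the nearer of the two):
  {α, γ}: total = 528
  {β, γ}: total = 643
  {α, δ}: total = 922
  {α, β}: total = 924
  {γ, δ}: total = 945
  {β, δ}: total = 991
Best pair: {α, γ} with total 528.

{α, γ}, total 528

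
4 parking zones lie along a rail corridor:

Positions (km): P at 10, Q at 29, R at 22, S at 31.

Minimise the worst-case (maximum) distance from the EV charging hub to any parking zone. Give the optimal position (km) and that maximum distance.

The 1-center on a line is the midpoint of the two extreme points: leftmost at 10, rightmost at 31.
Optimal location = (10 + 31)/2 = 20.5; maximum distance = (31 − 10)/2 = 10.5.

location 20.5, max distance 10.5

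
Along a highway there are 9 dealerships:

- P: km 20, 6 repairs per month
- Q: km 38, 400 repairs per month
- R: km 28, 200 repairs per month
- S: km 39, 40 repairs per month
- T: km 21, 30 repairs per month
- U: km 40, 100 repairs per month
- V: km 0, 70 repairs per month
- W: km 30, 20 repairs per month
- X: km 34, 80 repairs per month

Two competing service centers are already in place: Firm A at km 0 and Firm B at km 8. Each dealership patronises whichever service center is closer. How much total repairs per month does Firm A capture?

The indifferent point is the midpoint (0+8)/2 = 4; dealerships left of it (closer to Firm A at 0) go to Firm A, those right go to Firm B.
  V at 0 (w=70) → Firm A
  P at 20 (w=6) → Firm B
  T at 21 (w=30) → Firm B
  R at 28 (w=200) → Firm B
  W at 30 (w=20) → Firm B
  X at 34 (w=80) → Firm B
  Q at 38 (w=400) → Firm B
  S at 39 (w=40) → Firm B
  U at 40 (w=100) → Firm B
Firm A captures 70; Firm B captures 876.

70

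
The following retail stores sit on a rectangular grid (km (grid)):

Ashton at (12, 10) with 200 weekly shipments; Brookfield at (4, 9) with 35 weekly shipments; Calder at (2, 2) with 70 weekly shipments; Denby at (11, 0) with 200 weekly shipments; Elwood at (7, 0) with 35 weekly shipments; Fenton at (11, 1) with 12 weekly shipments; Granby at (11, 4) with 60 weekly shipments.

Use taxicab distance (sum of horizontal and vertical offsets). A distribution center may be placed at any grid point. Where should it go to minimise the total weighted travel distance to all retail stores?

Manhattan distance separates: Σwᵢ(|x−xᵢ|+|y−yᵢ|) = Σwᵢ|x−xᵢ| + Σwᵢ|y−yᵢ|, so x and y are optimised independently as 1-D weighted medians.
Total weight W = 612; half = 306.
x-coordinate, sorted with cumulative weight:
  x=2 (Calder, w=70) cum 70
  x=4 (Brookfield, w=35) cum 105
  x=7 (Elwood, w=35) cum 140
  x=11 (Denby, w=200) cum 340  ← median
  x=11 (Fenton, w=12) cum 352
  x=11 (Granby, w=60) cum 412
  x=12 (Ashton, w=200) cum 612
⇒ x* = 11
y-coordinate, sorted with cumulative weight:
  y=0 (Denby, w=200) cum 200
  y=0 (Elwood, w=35) cum 235
  y=1 (Fenton, w=12) cum 247
  y=2 (Calder, w=70) cum 317  ← median
  y=4 (Granby, w=60) cum 377
  y=9 (Brookfield, w=35) cum 412
  y=10 (Ashton, w=200) cum 612
⇒ y* = 2

(11, 2)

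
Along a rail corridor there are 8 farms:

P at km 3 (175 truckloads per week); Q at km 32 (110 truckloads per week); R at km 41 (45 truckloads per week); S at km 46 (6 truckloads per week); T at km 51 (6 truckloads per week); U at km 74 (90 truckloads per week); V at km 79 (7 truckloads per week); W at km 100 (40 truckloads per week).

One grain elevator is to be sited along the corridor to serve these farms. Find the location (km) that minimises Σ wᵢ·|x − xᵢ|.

For a sum of weighted absolute distances on a line, the optimum is the weighted median (not the mean). Total weight W = 479; half-weight = 239.5.
Sort by position and accumulate weight:
  km 3 (P, w=175) → cum 175
  km 32 (Q, w=110) → cum 285  ≥ 239.5 → median here
  km 41 (R, w=45) → cum 330
  km 46 (S, w=6) → cum 336
  km 51 (T, w=6) → cum 342
  km 74 (U, w=90) → cum 432
  km 79 (V, w=7) → cum 439
  km 100 (W, w=40) → cum 479
Optimal location: km 32.

x = 32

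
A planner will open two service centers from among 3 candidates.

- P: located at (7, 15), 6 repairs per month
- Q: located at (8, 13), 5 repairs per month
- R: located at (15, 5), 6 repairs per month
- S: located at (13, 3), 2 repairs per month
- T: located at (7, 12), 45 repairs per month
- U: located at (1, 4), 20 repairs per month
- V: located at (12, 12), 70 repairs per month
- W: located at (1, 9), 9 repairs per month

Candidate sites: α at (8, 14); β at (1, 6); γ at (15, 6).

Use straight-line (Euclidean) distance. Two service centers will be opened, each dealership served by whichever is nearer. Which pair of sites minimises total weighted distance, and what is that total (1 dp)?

{α, β}, total 586.7

Evaluate every pair (each demand assigned to the nearer of the two):
  {α, β}: total = 586.7
  {α, γ}: total = 761.9
  {β, γ}: total = 1046.0
Best pair: {α, β} with total 586.7.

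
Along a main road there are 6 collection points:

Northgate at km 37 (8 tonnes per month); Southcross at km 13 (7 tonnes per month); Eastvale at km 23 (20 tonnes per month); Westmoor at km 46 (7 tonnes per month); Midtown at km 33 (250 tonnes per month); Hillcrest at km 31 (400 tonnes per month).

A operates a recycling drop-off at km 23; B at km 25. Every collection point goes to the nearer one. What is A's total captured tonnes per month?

27

The indifferent point is the midpoint (23+25)/2 = 24; collection points left of it (closer to A at 23) go to A, those right go to B.
  Southcross at 13 (w=7) → A
  Eastvale at 23 (w=20) → A
  Hillcrest at 31 (w=400) → B
  Midtown at 33 (w=250) → B
  Northgate at 37 (w=8) → B
  Westmoor at 46 (w=7) → B
A captures 27; B captures 665.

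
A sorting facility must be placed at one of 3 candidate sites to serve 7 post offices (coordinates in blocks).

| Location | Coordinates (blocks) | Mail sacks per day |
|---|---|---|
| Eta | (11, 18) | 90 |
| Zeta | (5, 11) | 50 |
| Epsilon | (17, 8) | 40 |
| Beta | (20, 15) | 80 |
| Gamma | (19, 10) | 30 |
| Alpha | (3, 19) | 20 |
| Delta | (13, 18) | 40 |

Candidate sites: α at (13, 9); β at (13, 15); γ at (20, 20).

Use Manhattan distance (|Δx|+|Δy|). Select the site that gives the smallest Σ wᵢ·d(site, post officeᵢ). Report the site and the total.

Total weighted distance at each candidate:
  α (13, 9): total = 3700
  β (13, 15): total = 2780
  γ (20, 20): total = 4240
Minimum is at β with total 2780 blocks.

β, total 2780 blocks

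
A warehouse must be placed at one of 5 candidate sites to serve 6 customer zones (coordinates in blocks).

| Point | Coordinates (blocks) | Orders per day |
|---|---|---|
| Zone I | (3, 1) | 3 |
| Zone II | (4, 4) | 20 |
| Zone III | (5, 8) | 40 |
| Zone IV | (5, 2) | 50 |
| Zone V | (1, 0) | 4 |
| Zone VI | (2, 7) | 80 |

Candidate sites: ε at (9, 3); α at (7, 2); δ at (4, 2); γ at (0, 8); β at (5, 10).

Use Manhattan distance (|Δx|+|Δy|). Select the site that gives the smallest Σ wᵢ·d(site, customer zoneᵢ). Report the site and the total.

δ, total 956 blocks

Total weighted distance at each candidate:
  ε (9, 3): total = 1678
  α (7, 2): total = 1367
  δ (4, 2): total = 956
  γ (0, 8): total = 1216
  β (5, 10): total = 1189
Minimum is at δ with total 956 blocks.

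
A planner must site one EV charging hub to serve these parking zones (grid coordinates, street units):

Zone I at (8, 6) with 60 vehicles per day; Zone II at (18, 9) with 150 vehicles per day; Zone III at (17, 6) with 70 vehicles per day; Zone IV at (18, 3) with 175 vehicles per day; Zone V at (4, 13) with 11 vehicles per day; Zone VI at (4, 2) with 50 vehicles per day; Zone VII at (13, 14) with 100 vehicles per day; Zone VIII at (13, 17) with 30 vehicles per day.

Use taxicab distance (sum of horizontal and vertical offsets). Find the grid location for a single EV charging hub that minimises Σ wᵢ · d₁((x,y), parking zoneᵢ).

(18, 6)

Manhattan distance separates: Σwᵢ(|x−xᵢ|+|y−yᵢ|) = Σwᵢ|x−xᵢ| + Σwᵢ|y−yᵢ|, so x and y are optimised independently as 1-D weighted medians.
Total weight W = 646; half = 323.
x-coordinate, sorted with cumulative weight:
  x=4 (Zone V, w=11) cum 11
  x=4 (Zone VI, w=50) cum 61
  x=8 (Zone I, w=60) cum 121
  x=13 (Zone VII, w=100) cum 221
  x=13 (Zone VIII, w=30) cum 251
  x=17 (Zone III, w=70) cum 321
  x=18 (Zone II, w=150) cum 471  ← median
  x=18 (Zone IV, w=175) cum 646
⇒ x* = 18
y-coordinate, sorted with cumulative weight:
  y=2 (Zone VI, w=50) cum 50
  y=3 (Zone IV, w=175) cum 225
  y=6 (Zone I, w=60) cum 285
  y=6 (Zone III, w=70) cum 355  ← median
  y=9 (Zone II, w=150) cum 505
  y=13 (Zone V, w=11) cum 516
  y=14 (Zone VII, w=100) cum 616
  y=17 (Zone VIII, w=30) cum 646
⇒ y* = 6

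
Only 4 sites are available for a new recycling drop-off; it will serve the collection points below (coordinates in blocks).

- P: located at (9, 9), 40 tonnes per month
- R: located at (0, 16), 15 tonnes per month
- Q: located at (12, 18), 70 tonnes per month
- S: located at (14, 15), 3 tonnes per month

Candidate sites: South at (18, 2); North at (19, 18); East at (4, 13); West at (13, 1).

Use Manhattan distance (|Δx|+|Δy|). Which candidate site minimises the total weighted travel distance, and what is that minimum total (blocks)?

East, total 1411 blocks

Total weighted distance at each candidate:
  South (18, 2): total = 2711
  North (19, 18): total = 1589
  East (4, 13): total = 1411
  West (13, 1): total = 2205
Minimum is at East with total 1411 blocks.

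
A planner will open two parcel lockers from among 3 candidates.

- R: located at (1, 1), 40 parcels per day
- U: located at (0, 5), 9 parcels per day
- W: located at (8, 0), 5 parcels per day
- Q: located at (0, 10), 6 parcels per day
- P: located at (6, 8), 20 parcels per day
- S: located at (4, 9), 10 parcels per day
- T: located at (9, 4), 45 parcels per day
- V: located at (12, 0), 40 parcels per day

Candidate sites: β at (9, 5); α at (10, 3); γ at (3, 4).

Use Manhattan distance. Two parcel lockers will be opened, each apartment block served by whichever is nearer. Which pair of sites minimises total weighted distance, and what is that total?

{α, γ}, total 805

Evaluate every pair (each demand assigned to the nearer of the two):
  {α, γ}: total = 805
  {β, γ}: total = 865
  {β, α}: total = 1085
Best pair: {α, γ} with total 805.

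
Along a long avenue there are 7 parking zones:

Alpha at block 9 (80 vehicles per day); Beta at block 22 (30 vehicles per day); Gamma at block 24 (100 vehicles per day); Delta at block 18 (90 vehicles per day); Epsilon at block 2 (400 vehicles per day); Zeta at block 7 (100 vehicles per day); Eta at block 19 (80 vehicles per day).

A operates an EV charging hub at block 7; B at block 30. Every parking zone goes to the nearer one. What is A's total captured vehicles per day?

The indifferent point is the midpoint (7+30)/2 = 18.5; parking zones left of it (closer to A at 7) go to A, those right go to B.
  Epsilon at 2 (w=400) → A
  Zeta at 7 (w=100) → A
  Alpha at 9 (w=80) → A
  Delta at 18 (w=90) → A
  Eta at 19 (w=80) → B
  Beta at 22 (w=30) → B
  Gamma at 24 (w=100) → B
A captures 670; B captures 210.

670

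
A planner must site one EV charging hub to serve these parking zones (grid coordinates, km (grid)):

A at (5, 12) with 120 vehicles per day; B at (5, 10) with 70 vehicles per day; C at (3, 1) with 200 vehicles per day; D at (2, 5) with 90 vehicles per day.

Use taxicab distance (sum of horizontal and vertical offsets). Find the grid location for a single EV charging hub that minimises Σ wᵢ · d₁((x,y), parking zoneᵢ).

(3, 5)

Manhattan distance separates: Σwᵢ(|x−xᵢ|+|y−yᵢ|) = Σwᵢ|x−xᵢ| + Σwᵢ|y−yᵢ|, so x and y are optimised independently as 1-D weighted medians.
Total weight W = 480; half = 240.
x-coordinate, sorted with cumulative weight:
  x=2 (D, w=90) cum 90
  x=3 (C, w=200) cum 290  ← median
  x=5 (A, w=120) cum 410
  x=5 (B, w=70) cum 480
⇒ x* = 3
y-coordinate, sorted with cumulative weight:
  y=1 (C, w=200) cum 200
  y=5 (D, w=90) cum 290  ← median
  y=10 (B, w=70) cum 360
  y=12 (A, w=120) cum 480
⇒ y* = 5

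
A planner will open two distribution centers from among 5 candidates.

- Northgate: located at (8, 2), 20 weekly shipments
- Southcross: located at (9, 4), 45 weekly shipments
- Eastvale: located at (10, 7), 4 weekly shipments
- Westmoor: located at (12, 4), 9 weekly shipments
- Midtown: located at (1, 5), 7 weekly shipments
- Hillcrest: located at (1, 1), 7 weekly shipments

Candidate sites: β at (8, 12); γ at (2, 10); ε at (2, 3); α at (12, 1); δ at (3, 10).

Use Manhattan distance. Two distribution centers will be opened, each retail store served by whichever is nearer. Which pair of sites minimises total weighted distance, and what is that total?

{ε, α}, total 471

Evaluate every pair (each demand assigned to the nearer of the two):
  {ε, α}: total = 471
  {γ, α}: total = 541
  {α, δ}: total = 555
  {β, α}: total = 600
  {β, ε}: total = 669
  {ε, δ}: total = 681
  {γ, ε}: total = 685
  {β, γ}: total = 853
  {β, δ}: total = 867
  {γ, δ}: total = 1087
Best pair: {ε, α} with total 471.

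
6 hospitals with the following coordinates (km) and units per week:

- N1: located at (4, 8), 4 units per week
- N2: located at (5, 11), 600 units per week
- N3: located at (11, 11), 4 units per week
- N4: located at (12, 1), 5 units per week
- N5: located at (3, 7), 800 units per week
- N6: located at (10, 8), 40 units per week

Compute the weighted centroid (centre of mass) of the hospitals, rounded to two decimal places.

(4.07, 8.67)

The minimiser of Σwᵢ‖p−pᵢ‖² is the weighted centroid p* = (Σwᵢpᵢ)/(Σwᵢ).
Σwᵢ = 1453.
Σwᵢxᵢ = 4·4 + 600·5 + 4·11 + 5·12 + 800·3 + 40·10 = 5920.
Σwᵢyᵢ = 4·8 + 600·11 + 4·11 + 5·1 + 800·7 + 40·8 = 12601.
x* = 5920/1453 = 4.07, y* = 12601/1453 = 8.67.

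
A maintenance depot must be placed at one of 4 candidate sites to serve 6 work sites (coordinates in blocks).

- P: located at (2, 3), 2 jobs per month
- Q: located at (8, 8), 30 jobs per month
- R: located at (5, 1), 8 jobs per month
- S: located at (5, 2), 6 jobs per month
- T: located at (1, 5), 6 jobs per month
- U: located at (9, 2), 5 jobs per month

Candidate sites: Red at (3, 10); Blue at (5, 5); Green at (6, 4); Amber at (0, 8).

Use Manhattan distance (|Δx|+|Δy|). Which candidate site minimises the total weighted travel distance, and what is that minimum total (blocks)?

Blue, total 299 blocks

Total weighted distance at each candidate:
  Red (3, 10): total = 486
  Blue (5, 5): total = 299
  Green (6, 4): total = 301
  Amber (0, 8): total = 515
Minimum is at Blue with total 299 blocks.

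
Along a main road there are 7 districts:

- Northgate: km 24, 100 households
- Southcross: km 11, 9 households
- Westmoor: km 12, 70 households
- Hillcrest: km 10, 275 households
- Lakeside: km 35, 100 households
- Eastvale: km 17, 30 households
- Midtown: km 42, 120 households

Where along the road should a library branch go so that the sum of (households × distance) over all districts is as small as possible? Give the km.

x = 12

For a sum of weighted absolute distances on a line, the optimum is the weighted median (not the mean). Total weight W = 704; half-weight = 352.
Sort by position and accumulate weight:
  km 10 (Hillcrest, w=275) → cum 275
  km 11 (Southcross, w=9) → cum 284
  km 12 (Westmoor, w=70) → cum 354  ≥ 352 → median here
  km 17 (Eastvale, w=30) → cum 384
  km 24 (Northgate, w=100) → cum 484
  km 35 (Lakeside, w=100) → cum 584
  km 42 (Midtown, w=120) → cum 704
Optimal location: km 12.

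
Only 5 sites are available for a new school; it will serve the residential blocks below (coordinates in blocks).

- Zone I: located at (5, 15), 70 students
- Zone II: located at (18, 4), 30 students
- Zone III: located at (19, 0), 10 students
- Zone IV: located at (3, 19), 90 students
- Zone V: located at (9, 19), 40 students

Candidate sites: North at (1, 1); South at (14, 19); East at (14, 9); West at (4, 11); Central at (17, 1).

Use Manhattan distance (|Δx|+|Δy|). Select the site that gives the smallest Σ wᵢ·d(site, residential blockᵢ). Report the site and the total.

Total weighted distance at each candidate:
  North (1, 1): total = 4890
  South (14, 19): total = 2910
  East (14, 9): total = 3950
  West (4, 11): total = 2570
  Central (17, 1): total = 5890
Minimum is at West with total 2570 blocks.

West, total 2570 blocks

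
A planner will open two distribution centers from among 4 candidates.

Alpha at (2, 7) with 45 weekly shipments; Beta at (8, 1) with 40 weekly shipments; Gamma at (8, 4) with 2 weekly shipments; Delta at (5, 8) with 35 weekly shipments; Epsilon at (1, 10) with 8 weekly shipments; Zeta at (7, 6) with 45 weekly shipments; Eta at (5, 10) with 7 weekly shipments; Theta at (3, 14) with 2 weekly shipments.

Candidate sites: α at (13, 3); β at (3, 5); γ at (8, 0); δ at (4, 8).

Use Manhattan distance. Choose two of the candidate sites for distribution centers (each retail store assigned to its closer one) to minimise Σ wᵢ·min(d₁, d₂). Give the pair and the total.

Evaluate every pair (each demand assigned to the nearer of the two):
  {γ, δ}: total = 518
  {β, γ}: total = 706
  {α, δ}: total = 762
  {β, δ}: total = 842
  {α, β}: total = 950
  {α, γ}: total = 1598
Best pair: {γ, δ} with total 518.

{γ, δ}, total 518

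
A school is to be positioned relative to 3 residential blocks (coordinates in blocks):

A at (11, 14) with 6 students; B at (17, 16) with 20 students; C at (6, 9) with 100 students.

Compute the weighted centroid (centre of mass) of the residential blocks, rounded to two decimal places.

(7.98, 10.35)

The minimiser of Σwᵢ‖p−pᵢ‖² is the weighted centroid p* = (Σwᵢpᵢ)/(Σwᵢ).
Σwᵢ = 126.
Σwᵢxᵢ = 6·11 + 20·17 + 100·6 = 1006.
Σwᵢyᵢ = 6·14 + 20·16 + 100·9 = 1304.
x* = 1006/126 = 7.98, y* = 1304/126 = 10.35.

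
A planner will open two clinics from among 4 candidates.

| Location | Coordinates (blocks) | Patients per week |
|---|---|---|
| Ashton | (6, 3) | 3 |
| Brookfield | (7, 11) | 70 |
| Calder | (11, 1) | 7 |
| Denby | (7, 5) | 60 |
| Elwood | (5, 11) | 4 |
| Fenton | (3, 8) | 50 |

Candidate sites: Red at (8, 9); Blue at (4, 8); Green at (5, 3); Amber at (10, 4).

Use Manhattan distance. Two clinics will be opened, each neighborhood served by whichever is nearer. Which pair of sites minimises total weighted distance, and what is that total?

Evaluate every pair (each demand assigned to the nearer of the two):
  {Red, Blue}: total = 674
  {Blue, Amber}: total = 769
  {Blue, Green}: total = 785
  {Red, Amber}: total = 813
  {Red, Green}: total = 829
  {Green, Amber}: total = 1353
Best pair: {Red, Blue} with total 674.

{Red, Blue}, total 674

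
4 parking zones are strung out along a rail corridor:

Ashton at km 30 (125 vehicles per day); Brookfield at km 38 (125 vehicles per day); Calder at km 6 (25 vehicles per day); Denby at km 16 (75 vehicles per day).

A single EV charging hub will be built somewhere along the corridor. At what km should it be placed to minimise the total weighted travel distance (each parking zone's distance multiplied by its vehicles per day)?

For a sum of weighted absolute distances on a line, the optimum is the weighted median (not the mean). Total weight W = 350; half-weight = 175.
Sort by position and accumulate weight:
  km 6 (Calder, w=25) → cum 25
  km 16 (Denby, w=75) → cum 100
  km 30 (Ashton, w=125) → cum 225  ≥ 175 → median here
  km 38 (Brookfield, w=125) → cum 350
Optimal location: km 30.

x = 30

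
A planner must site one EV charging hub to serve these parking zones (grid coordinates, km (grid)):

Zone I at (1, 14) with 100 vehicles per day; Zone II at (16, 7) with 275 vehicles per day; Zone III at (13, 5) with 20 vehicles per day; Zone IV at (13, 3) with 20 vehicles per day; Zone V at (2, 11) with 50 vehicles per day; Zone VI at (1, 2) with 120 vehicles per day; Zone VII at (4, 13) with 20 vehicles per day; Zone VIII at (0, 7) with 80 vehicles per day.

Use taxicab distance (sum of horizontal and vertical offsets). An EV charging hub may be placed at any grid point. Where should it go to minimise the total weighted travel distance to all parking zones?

(2, 7)

Manhattan distance separates: Σwᵢ(|x−xᵢ|+|y−yᵢ|) = Σwᵢ|x−xᵢ| + Σwᵢ|y−yᵢ|, so x and y are optimised independently as 1-D weighted medians.
Total weight W = 685; half = 342.5.
x-coordinate, sorted with cumulative weight:
  x=0 (Zone VIII, w=80) cum 80
  x=1 (Zone I, w=100) cum 180
  x=1 (Zone VI, w=120) cum 300
  x=2 (Zone V, w=50) cum 350  ← median
  x=4 (Zone VII, w=20) cum 370
  x=13 (Zone III, w=20) cum 390
  x=13 (Zone IV, w=20) cum 410
  x=16 (Zone II, w=275) cum 685
⇒ x* = 2
y-coordinate, sorted with cumulative weight:
  y=2 (Zone VI, w=120) cum 120
  y=3 (Zone IV, w=20) cum 140
  y=5 (Zone III, w=20) cum 160
  y=7 (Zone II, w=275) cum 435  ← median
  y=7 (Zone VIII, w=80) cum 515
  y=11 (Zone V, w=50) cum 565
  y=13 (Zone VII, w=20) cum 585
  y=14 (Zone I, w=100) cum 685
⇒ y* = 7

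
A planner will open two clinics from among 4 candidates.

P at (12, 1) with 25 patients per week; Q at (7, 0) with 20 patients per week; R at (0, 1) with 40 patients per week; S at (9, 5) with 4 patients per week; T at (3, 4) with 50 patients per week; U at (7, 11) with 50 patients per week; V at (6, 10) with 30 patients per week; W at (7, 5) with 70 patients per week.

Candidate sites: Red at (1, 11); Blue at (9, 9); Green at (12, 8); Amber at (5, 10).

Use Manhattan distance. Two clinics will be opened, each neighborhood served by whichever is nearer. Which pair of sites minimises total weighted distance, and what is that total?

Evaluate every pair (each demand assigned to the nearer of the two):
  {Green, Amber}: total = 2069
  {Blue, Amber}: total = 2071
  {Red, Blue}: total = 2141
  {Red, Amber}: total = 2186
  {Blue, Green}: total = 2381
  {Red, Green}: total = 2389
Best pair: {Green, Amber} with total 2069.

{Green, Amber}, total 2069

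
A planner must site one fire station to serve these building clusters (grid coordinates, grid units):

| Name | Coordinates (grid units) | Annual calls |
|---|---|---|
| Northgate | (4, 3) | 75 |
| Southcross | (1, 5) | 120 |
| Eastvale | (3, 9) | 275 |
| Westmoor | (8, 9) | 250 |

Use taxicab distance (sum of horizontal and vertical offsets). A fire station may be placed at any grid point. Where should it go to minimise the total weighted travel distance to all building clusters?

Manhattan distance separates: Σwᵢ(|x−xᵢ|+|y−yᵢ|) = Σwᵢ|x−xᵢ| + Σwᵢ|y−yᵢ|, so x and y are optimised independently as 1-D weighted medians.
Total weight W = 720; half = 360.
x-coordinate, sorted with cumulative weight:
  x=1 (Southcross, w=120) cum 120
  x=3 (Eastvale, w=275) cum 395  ← median
  x=4 (Northgate, w=75) cum 470
  x=8 (Westmoor, w=250) cum 720
⇒ x* = 3
y-coordinate, sorted with cumulative weight:
  y=3 (Northgate, w=75) cum 75
  y=5 (Southcross, w=120) cum 195
  y=9 (Eastvale, w=275) cum 470  ← median
  y=9 (Westmoor, w=250) cum 720
⇒ y* = 9

(3, 9)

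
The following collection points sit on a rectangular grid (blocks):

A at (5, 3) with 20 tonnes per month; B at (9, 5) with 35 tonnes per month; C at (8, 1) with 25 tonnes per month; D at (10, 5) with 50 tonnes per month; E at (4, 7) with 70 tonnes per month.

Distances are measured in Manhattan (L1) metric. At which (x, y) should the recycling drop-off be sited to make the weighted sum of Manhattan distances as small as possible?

Manhattan distance separates: Σwᵢ(|x−xᵢ|+|y−yᵢ|) = Σwᵢ|x−xᵢ| + Σwᵢ|y−yᵢ|, so x and y are optimised independently as 1-D weighted medians.
Total weight W = 200; half = 100.
x-coordinate, sorted with cumulative weight:
  x=4 (E, w=70) cum 70
  x=5 (A, w=20) cum 90
  x=8 (C, w=25) cum 115  ← median
  x=9 (B, w=35) cum 150
  x=10 (D, w=50) cum 200
⇒ x* = 8
y-coordinate, sorted with cumulative weight:
  y=1 (C, w=25) cum 25
  y=3 (A, w=20) cum 45
  y=5 (B, w=35) cum 80
  y=5 (D, w=50) cum 130  ← median
  y=7 (E, w=70) cum 200
⇒ y* = 5

(8, 5)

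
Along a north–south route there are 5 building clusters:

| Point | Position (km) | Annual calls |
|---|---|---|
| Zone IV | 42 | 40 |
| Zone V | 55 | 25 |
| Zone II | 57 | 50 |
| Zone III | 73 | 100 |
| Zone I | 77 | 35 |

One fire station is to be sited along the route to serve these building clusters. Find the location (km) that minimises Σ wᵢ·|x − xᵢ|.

x = 73

For a sum of weighted absolute distances on a line, the optimum is the weighted median (not the mean). Total weight W = 250; half-weight = 125.
Sort by position and accumulate weight:
  km 42 (Zone IV, w=40) → cum 40
  km 55 (Zone V, w=25) → cum 65
  km 57 (Zone II, w=50) → cum 115
  km 73 (Zone III, w=100) → cum 215  ≥ 125 → median here
  km 77 (Zone I, w=35) → cum 250
Optimal location: km 73.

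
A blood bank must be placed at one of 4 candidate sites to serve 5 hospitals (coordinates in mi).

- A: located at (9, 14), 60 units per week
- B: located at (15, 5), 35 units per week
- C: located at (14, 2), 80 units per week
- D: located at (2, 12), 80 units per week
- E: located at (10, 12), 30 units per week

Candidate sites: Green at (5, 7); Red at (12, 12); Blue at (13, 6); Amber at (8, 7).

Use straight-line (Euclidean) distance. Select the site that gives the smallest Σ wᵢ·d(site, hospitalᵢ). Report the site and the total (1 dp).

Total weighted distance at each candidate:
  Green (5, 7): total = 2342.9
  Red (12, 12): total = 2158.7
  Blue (13, 6): total = 2148.4
  Amber (8, 7): total = 2090.3
Minimum is at Amber with total 2090.3 mi.

Amber, total 2090.3 mi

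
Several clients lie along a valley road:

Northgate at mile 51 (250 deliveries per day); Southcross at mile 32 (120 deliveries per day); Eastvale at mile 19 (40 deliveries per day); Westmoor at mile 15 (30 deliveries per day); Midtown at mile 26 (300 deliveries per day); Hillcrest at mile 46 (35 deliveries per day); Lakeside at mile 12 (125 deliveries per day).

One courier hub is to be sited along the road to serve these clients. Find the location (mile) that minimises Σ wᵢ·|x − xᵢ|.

For a sum of weighted absolute distances on a line, the optimum is the weighted median (not the mean). Total weight W = 900; half-weight = 450.
Sort by position and accumulate weight:
  mile 12 (Lakeside, w=125) → cum 125
  mile 15 (Westmoor, w=30) → cum 155
  mile 19 (Eastvale, w=40) → cum 195
  mile 26 (Midtown, w=300) → cum 495  ≥ 450 → median here
  mile 32 (Southcross, w=120) → cum 615
  mile 46 (Hillcrest, w=35) → cum 650
  mile 51 (Northgate, w=250) → cum 900
Optimal location: mile 26.

x = 26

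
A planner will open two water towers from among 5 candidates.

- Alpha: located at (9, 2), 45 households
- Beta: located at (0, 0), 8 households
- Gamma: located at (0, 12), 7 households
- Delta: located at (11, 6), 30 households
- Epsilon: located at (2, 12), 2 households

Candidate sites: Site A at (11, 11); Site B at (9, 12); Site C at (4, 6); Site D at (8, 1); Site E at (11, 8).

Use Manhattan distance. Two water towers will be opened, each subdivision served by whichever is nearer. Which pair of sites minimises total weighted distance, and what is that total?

Evaluate every pair (each demand assigned to the nearer of the two):
  {Site D, Site E}: total = 353
  {Site A, Site D}: total = 416
  {Site C, Site D}: total = 458
  {Site B, Site D}: total = 479
  {Site C, Site E}: total = 586
  {Site B, Site E}: total = 649
  {Site A, Site E}: total = 676
  {Site A, Site C}: total = 721
  {Site B, Site C}: total = 772
  {Site A, Site B}: total = 845
Best pair: {Site D, Site E} with total 353.

{Site D, Site E}, total 353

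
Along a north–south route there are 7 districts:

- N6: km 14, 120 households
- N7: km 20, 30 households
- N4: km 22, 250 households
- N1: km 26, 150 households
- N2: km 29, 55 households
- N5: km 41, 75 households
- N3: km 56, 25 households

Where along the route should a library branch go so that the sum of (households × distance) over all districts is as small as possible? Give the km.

x = 22

For a sum of weighted absolute distances on a line, the optimum is the weighted median (not the mean). Total weight W = 705; half-weight = 352.5.
Sort by position and accumulate weight:
  km 14 (N6, w=120) → cum 120
  km 20 (N7, w=30) → cum 150
  km 22 (N4, w=250) → cum 400  ≥ 352.5 → median here
  km 26 (N1, w=150) → cum 550
  km 29 (N2, w=55) → cum 605
  km 41 (N5, w=75) → cum 680
  km 56 (N3, w=25) → cum 705
Optimal location: km 22.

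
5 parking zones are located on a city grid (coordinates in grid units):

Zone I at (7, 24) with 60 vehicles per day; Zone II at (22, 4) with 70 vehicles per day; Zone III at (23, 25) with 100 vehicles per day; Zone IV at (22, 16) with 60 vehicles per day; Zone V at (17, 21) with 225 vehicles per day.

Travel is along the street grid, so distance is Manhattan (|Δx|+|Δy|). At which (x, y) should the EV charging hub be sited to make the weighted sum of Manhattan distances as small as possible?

(17, 21)

Manhattan distance separates: Σwᵢ(|x−xᵢ|+|y−yᵢ|) = Σwᵢ|x−xᵢ| + Σwᵢ|y−yᵢ|, so x and y are optimised independently as 1-D weighted medians.
Total weight W = 515; half = 257.5.
x-coordinate, sorted with cumulative weight:
  x=7 (Zone I, w=60) cum 60
  x=17 (Zone V, w=225) cum 285  ← median
  x=22 (Zone II, w=70) cum 355
  x=22 (Zone IV, w=60) cum 415
  x=23 (Zone III, w=100) cum 515
⇒ x* = 17
y-coordinate, sorted with cumulative weight:
  y=4 (Zone II, w=70) cum 70
  y=16 (Zone IV, w=60) cum 130
  y=21 (Zone V, w=225) cum 355  ← median
  y=24 (Zone I, w=60) cum 415
  y=25 (Zone III, w=100) cum 515
⇒ y* = 21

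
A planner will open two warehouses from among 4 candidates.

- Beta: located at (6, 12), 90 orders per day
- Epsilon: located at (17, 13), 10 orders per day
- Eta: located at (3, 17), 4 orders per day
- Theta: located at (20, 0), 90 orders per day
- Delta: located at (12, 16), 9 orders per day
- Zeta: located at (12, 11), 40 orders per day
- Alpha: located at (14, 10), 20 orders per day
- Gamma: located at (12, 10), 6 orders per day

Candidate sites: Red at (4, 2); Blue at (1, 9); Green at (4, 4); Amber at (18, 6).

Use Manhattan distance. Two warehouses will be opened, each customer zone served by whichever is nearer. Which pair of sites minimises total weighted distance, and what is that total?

{Blue, Amber}, total 2364

Evaluate every pair (each demand assigned to the nearer of the two):
  {Blue, Amber}: total = 2364
  {Green, Amber}: total = 2560
  {Red, Amber}: total = 2748
  {Red, Blue}: total = 3614
  {Blue, Green}: total = 3794
  {Red, Green}: total = 3980
Best pair: {Blue, Amber} with total 2364.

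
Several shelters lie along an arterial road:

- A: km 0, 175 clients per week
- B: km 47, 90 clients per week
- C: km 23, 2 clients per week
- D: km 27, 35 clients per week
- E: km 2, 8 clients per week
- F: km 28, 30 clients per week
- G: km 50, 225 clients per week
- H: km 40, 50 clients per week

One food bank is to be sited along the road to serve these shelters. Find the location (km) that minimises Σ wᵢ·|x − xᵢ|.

For a sum of weighted absolute distances on a line, the optimum is the weighted median (not the mean). Total weight W = 615; half-weight = 307.5.
Sort by position and accumulate weight:
  km 0 (A, w=175) → cum 175
  km 2 (E, w=8) → cum 183
  km 23 (C, w=2) → cum 185
  km 27 (D, w=35) → cum 220
  km 28 (F, w=30) → cum 250
  km 40 (H, w=50) → cum 300
  km 47 (B, w=90) → cum 390  ≥ 307.5 → median here
  km 50 (G, w=225) → cum 615
Optimal location: km 47.

x = 47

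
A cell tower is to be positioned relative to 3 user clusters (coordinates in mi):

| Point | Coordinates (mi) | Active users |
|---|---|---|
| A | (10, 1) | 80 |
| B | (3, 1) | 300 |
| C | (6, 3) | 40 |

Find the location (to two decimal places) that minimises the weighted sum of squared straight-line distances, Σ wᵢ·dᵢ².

(4.62, 1.19)

The minimiser of Σwᵢ‖p−pᵢ‖² is the weighted centroid p* = (Σwᵢpᵢ)/(Σwᵢ).
Σwᵢ = 420.
Σwᵢxᵢ = 80·10 + 300·3 + 40·6 = 1940.
Σwᵢyᵢ = 80·1 + 300·1 + 40·3 = 500.
x* = 1940/420 = 4.62, y* = 500/420 = 1.19.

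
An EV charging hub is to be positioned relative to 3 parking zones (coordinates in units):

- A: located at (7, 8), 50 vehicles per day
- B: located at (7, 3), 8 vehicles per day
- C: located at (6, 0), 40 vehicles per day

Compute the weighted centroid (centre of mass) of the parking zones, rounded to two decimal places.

The minimiser of Σwᵢ‖p−pᵢ‖² is the weighted centroid p* = (Σwᵢpᵢ)/(Σwᵢ).
Σwᵢ = 98.
Σwᵢxᵢ = 50·7 + 8·7 + 40·6 = 646.
Σwᵢyᵢ = 50·8 + 8·3 + 40·0 = 424.
x* = 646/98 = 6.59, y* = 424/98 = 4.33.

(6.59, 4.33)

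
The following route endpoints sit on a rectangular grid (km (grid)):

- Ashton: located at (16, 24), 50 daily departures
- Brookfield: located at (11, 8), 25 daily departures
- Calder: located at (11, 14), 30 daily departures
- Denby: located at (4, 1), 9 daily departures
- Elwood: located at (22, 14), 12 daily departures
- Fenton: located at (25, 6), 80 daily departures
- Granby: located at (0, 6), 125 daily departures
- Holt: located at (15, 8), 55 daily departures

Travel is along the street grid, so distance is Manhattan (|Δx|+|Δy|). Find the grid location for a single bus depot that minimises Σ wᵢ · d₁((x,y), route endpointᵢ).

Manhattan distance separates: Σwᵢ(|x−xᵢ|+|y−yᵢ|) = Σwᵢ|x−xᵢ| + Σwᵢ|y−yᵢ|, so x and y are optimised independently as 1-D weighted medians.
Total weight W = 386; half = 193.
x-coordinate, sorted with cumulative weight:
  x=0 (Granby, w=125) cum 125
  x=4 (Denby, w=9) cum 134
  x=11 (Brookfield, w=25) cum 159
  x=11 (Calder, w=30) cum 189
  x=15 (Holt, w=55) cum 244  ← median
  x=16 (Ashton, w=50) cum 294
  x=22 (Elwood, w=12) cum 306
  x=25 (Fenton, w=80) cum 386
⇒ x* = 15
y-coordinate, sorted with cumulative weight:
  y=1 (Denby, w=9) cum 9
  y=6 (Fenton, w=80) cum 89
  y=6 (Granby, w=125) cum 214  ← median
  y=8 (Brookfield, w=25) cum 239
  y=8 (Holt, w=55) cum 294
  y=14 (Calder, w=30) cum 324
  y=14 (Elwood, w=12) cum 336
  y=24 (Ashton, w=50) cum 386
⇒ y* = 6

(15, 6)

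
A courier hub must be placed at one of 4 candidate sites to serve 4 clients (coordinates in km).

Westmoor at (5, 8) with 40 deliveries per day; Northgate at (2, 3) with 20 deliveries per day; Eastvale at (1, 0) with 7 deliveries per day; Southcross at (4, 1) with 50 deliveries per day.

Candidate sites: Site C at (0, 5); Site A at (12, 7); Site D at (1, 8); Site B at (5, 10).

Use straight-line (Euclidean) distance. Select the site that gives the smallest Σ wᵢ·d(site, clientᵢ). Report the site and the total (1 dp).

Site C, total 608.3 km

Total weighted distance at each candidate:
  Site C (0, 5): total = 608.3
  Site A (12, 7): total = 1089.5
  Site D (1, 8): total = 698.8
  Site B (5, 10): total = 760.5
Minimum is at Site C with total 608.3 km.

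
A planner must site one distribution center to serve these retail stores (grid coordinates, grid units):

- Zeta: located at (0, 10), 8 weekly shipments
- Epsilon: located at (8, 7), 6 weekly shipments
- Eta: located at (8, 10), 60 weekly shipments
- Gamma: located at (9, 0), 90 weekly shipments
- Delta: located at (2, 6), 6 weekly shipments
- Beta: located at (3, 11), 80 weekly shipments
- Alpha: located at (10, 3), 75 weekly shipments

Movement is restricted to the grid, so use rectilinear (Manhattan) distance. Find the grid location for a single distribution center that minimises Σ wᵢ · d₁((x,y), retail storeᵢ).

(9, 3)

Manhattan distance separates: Σwᵢ(|x−xᵢ|+|y−yᵢ|) = Σwᵢ|x−xᵢ| + Σwᵢ|y−yᵢ|, so x and y are optimised independently as 1-D weighted medians.
Total weight W = 325; half = 162.5.
x-coordinate, sorted with cumulative weight:
  x=0 (Zeta, w=8) cum 8
  x=2 (Delta, w=6) cum 14
  x=3 (Beta, w=80) cum 94
  x=8 (Epsilon, w=6) cum 100
  x=8 (Eta, w=60) cum 160
  x=9 (Gamma, w=90) cum 250  ← median
  x=10 (Alpha, w=75) cum 325
⇒ x* = 9
y-coordinate, sorted with cumulative weight:
  y=0 (Gamma, w=90) cum 90
  y=3 (Alpha, w=75) cum 165  ← median
  y=6 (Delta, w=6) cum 171
  y=7 (Epsilon, w=6) cum 177
  y=10 (Zeta, w=8) cum 185
  y=10 (Eta, w=60) cum 245
  y=11 (Beta, w=80) cum 325
⇒ y* = 3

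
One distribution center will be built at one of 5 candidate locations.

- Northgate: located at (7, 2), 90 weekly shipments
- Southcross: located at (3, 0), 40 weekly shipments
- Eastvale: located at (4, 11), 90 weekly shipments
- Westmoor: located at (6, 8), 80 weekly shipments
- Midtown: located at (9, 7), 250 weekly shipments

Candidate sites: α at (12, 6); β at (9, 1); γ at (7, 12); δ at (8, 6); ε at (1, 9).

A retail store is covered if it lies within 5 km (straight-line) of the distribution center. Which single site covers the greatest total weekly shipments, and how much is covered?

δ, covering 420

Coverage radius r = 5 km; a point is covered iff (Δx)²+(Δy)² ≤ 5² = 25.
  α (12, 6): covers {Midtown} → 250
  β (9, 1): covers {Northgate} → 90
  γ (7, 12): covers {Eastvale, Westmoor} → 170
  δ (8, 6): covers {Northgate, Westmoor, Midtown} → 420
  ε (1, 9): covers {Eastvale} → 90
Maximum coverage at δ: 420 weekly shipments.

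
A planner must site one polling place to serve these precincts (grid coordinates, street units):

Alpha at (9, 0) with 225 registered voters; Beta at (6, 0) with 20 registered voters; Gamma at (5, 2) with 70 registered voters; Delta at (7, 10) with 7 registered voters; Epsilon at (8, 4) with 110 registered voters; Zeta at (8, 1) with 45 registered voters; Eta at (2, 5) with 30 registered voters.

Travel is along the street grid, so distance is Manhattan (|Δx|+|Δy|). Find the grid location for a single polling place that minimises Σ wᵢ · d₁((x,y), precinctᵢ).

(8, 1)

Manhattan distance separates: Σwᵢ(|x−xᵢ|+|y−yᵢ|) = Σwᵢ|x−xᵢ| + Σwᵢ|y−yᵢ|, so x and y are optimised independently as 1-D weighted medians.
Total weight W = 507; half = 253.5.
x-coordinate, sorted with cumulative weight:
  x=2 (Eta, w=30) cum 30
  x=5 (Gamma, w=70) cum 100
  x=6 (Beta, w=20) cum 120
  x=7 (Delta, w=7) cum 127
  x=8 (Epsilon, w=110) cum 237
  x=8 (Zeta, w=45) cum 282  ← median
  x=9 (Alpha, w=225) cum 507
⇒ x* = 8
y-coordinate, sorted with cumulative weight:
  y=0 (Alpha, w=225) cum 225
  y=0 (Beta, w=20) cum 245
  y=1 (Zeta, w=45) cum 290  ← median
  y=2 (Gamma, w=70) cum 360
  y=4 (Epsilon, w=110) cum 470
  y=5 (Eta, w=30) cum 500
  y=10 (Delta, w=7) cum 507
⇒ y* = 1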